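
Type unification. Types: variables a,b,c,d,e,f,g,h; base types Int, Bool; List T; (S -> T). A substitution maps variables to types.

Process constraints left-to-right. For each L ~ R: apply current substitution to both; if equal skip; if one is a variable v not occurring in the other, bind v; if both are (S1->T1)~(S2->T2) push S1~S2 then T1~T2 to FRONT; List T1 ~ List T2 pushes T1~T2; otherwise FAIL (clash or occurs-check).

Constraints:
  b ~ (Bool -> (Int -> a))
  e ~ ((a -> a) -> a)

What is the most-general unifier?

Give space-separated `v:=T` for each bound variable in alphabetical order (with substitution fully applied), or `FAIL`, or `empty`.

Answer: b:=(Bool -> (Int -> a)) e:=((a -> a) -> a)

Derivation:
step 1: unify b ~ (Bool -> (Int -> a))  [subst: {-} | 1 pending]
  bind b := (Bool -> (Int -> a))
step 2: unify e ~ ((a -> a) -> a)  [subst: {b:=(Bool -> (Int -> a))} | 0 pending]
  bind e := ((a -> a) -> a)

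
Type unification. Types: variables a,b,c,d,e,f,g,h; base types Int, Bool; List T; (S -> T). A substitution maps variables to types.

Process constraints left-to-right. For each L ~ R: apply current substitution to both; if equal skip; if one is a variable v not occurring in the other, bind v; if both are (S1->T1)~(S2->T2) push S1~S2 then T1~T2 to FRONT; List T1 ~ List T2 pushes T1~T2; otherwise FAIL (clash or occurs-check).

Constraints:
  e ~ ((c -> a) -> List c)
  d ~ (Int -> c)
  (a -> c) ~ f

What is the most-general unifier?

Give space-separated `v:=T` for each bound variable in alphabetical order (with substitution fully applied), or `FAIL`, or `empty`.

step 1: unify e ~ ((c -> a) -> List c)  [subst: {-} | 2 pending]
  bind e := ((c -> a) -> List c)
step 2: unify d ~ (Int -> c)  [subst: {e:=((c -> a) -> List c)} | 1 pending]
  bind d := (Int -> c)
step 3: unify (a -> c) ~ f  [subst: {e:=((c -> a) -> List c), d:=(Int -> c)} | 0 pending]
  bind f := (a -> c)

Answer: d:=(Int -> c) e:=((c -> a) -> List c) f:=(a -> c)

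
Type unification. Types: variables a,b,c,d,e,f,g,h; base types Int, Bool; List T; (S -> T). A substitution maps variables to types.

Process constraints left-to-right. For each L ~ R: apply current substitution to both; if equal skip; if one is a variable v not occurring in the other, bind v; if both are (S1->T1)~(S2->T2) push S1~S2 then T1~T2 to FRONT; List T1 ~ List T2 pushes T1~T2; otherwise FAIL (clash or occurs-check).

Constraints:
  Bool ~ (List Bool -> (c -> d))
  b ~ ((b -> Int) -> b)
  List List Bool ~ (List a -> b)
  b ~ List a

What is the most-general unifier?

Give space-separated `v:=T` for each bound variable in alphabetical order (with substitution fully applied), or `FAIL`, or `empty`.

step 1: unify Bool ~ (List Bool -> (c -> d))  [subst: {-} | 3 pending]
  clash: Bool vs (List Bool -> (c -> d))

Answer: FAIL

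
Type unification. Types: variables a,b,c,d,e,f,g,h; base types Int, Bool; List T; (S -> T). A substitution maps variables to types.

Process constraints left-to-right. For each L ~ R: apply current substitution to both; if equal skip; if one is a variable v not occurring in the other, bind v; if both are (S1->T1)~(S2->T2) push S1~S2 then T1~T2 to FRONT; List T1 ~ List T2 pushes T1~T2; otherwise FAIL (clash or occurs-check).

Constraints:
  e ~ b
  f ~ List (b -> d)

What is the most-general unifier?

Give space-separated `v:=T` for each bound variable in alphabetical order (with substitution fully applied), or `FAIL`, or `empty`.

step 1: unify e ~ b  [subst: {-} | 1 pending]
  bind e := b
step 2: unify f ~ List (b -> d)  [subst: {e:=b} | 0 pending]
  bind f := List (b -> d)

Answer: e:=b f:=List (b -> d)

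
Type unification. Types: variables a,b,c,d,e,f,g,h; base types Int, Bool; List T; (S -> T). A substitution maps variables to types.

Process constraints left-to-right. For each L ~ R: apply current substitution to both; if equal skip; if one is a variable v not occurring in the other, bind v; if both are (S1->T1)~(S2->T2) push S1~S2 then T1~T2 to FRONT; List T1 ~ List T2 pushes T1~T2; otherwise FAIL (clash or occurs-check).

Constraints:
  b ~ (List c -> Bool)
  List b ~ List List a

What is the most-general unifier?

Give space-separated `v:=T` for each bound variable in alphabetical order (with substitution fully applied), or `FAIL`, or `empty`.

step 1: unify b ~ (List c -> Bool)  [subst: {-} | 1 pending]
  bind b := (List c -> Bool)
step 2: unify List (List c -> Bool) ~ List List a  [subst: {b:=(List c -> Bool)} | 0 pending]
  -> decompose List: push (List c -> Bool)~List a
step 3: unify (List c -> Bool) ~ List a  [subst: {b:=(List c -> Bool)} | 0 pending]
  clash: (List c -> Bool) vs List a

Answer: FAIL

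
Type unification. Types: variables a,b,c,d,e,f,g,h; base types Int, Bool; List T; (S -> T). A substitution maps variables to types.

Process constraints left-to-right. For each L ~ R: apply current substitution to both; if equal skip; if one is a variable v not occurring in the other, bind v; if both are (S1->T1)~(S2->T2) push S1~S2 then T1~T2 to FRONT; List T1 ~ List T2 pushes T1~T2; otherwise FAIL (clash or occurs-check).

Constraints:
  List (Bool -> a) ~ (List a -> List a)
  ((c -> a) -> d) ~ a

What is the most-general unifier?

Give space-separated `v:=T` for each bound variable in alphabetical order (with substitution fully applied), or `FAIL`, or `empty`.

Answer: FAIL

Derivation:
step 1: unify List (Bool -> a) ~ (List a -> List a)  [subst: {-} | 1 pending]
  clash: List (Bool -> a) vs (List a -> List a)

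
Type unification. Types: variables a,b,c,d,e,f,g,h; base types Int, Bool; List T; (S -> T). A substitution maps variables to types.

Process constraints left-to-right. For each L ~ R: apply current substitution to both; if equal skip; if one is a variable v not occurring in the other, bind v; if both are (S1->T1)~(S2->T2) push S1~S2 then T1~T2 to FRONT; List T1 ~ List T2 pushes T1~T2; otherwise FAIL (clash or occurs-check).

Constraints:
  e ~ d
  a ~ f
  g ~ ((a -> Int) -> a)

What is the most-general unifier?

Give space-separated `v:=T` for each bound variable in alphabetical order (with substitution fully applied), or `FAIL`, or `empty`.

Answer: a:=f e:=d g:=((f -> Int) -> f)

Derivation:
step 1: unify e ~ d  [subst: {-} | 2 pending]
  bind e := d
step 2: unify a ~ f  [subst: {e:=d} | 1 pending]
  bind a := f
step 3: unify g ~ ((f -> Int) -> f)  [subst: {e:=d, a:=f} | 0 pending]
  bind g := ((f -> Int) -> f)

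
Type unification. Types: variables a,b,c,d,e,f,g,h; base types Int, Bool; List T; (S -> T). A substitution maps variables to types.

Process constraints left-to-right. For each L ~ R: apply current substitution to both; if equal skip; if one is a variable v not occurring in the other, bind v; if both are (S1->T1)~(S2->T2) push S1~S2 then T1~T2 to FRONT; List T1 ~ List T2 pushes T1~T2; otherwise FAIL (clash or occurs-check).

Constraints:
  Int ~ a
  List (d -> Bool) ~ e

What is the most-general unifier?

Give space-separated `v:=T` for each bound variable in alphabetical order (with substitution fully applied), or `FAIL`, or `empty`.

step 1: unify Int ~ a  [subst: {-} | 1 pending]
  bind a := Int
step 2: unify List (d -> Bool) ~ e  [subst: {a:=Int} | 0 pending]
  bind e := List (d -> Bool)

Answer: a:=Int e:=List (d -> Bool)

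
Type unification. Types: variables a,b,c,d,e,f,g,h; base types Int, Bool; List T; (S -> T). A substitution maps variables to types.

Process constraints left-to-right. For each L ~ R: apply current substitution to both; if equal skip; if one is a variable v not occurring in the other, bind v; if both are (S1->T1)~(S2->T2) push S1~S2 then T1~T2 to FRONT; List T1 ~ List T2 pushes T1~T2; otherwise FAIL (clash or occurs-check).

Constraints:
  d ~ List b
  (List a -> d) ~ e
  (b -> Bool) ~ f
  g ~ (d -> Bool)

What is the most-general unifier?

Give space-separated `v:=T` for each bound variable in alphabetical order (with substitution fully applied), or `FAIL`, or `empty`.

step 1: unify d ~ List b  [subst: {-} | 3 pending]
  bind d := List b
step 2: unify (List a -> List b) ~ e  [subst: {d:=List b} | 2 pending]
  bind e := (List a -> List b)
step 3: unify (b -> Bool) ~ f  [subst: {d:=List b, e:=(List a -> List b)} | 1 pending]
  bind f := (b -> Bool)
step 4: unify g ~ (List b -> Bool)  [subst: {d:=List b, e:=(List a -> List b), f:=(b -> Bool)} | 0 pending]
  bind g := (List b -> Bool)

Answer: d:=List b e:=(List a -> List b) f:=(b -> Bool) g:=(List b -> Bool)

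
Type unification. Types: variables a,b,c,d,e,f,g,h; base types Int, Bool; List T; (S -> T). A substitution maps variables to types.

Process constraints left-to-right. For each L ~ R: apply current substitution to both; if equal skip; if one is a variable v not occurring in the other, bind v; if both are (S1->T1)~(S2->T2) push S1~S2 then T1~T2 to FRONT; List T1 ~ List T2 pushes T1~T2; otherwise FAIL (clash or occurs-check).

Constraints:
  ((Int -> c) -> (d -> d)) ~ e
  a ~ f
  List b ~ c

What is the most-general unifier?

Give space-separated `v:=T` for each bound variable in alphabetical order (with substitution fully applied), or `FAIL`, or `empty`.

Answer: a:=f c:=List b e:=((Int -> List b) -> (d -> d))

Derivation:
step 1: unify ((Int -> c) -> (d -> d)) ~ e  [subst: {-} | 2 pending]
  bind e := ((Int -> c) -> (d -> d))
step 2: unify a ~ f  [subst: {e:=((Int -> c) -> (d -> d))} | 1 pending]
  bind a := f
step 3: unify List b ~ c  [subst: {e:=((Int -> c) -> (d -> d)), a:=f} | 0 pending]
  bind c := List b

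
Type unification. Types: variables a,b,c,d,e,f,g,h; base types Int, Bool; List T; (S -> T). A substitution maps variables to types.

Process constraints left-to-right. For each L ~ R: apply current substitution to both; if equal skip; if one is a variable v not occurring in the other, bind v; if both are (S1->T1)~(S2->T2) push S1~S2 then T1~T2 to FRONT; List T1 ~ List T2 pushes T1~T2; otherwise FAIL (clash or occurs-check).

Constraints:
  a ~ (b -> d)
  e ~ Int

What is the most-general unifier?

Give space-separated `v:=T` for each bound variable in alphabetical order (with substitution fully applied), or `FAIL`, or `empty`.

Answer: a:=(b -> d) e:=Int

Derivation:
step 1: unify a ~ (b -> d)  [subst: {-} | 1 pending]
  bind a := (b -> d)
step 2: unify e ~ Int  [subst: {a:=(b -> d)} | 0 pending]
  bind e := Int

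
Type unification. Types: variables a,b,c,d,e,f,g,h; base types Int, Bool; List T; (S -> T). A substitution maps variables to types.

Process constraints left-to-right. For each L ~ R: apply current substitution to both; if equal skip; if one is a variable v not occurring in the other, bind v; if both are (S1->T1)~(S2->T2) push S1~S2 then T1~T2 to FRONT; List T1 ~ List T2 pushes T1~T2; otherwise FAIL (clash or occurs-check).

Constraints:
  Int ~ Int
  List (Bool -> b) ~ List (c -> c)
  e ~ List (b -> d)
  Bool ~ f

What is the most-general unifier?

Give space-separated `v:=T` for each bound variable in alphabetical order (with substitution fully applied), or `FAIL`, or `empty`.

Answer: b:=Bool c:=Bool e:=List (Bool -> d) f:=Bool

Derivation:
step 1: unify Int ~ Int  [subst: {-} | 3 pending]
  -> identical, skip
step 2: unify List (Bool -> b) ~ List (c -> c)  [subst: {-} | 2 pending]
  -> decompose List: push (Bool -> b)~(c -> c)
step 3: unify (Bool -> b) ~ (c -> c)  [subst: {-} | 2 pending]
  -> decompose arrow: push Bool~c, b~c
step 4: unify Bool ~ c  [subst: {-} | 3 pending]
  bind c := Bool
step 5: unify b ~ Bool  [subst: {c:=Bool} | 2 pending]
  bind b := Bool
step 6: unify e ~ List (Bool -> d)  [subst: {c:=Bool, b:=Bool} | 1 pending]
  bind e := List (Bool -> d)
step 7: unify Bool ~ f  [subst: {c:=Bool, b:=Bool, e:=List (Bool -> d)} | 0 pending]
  bind f := Bool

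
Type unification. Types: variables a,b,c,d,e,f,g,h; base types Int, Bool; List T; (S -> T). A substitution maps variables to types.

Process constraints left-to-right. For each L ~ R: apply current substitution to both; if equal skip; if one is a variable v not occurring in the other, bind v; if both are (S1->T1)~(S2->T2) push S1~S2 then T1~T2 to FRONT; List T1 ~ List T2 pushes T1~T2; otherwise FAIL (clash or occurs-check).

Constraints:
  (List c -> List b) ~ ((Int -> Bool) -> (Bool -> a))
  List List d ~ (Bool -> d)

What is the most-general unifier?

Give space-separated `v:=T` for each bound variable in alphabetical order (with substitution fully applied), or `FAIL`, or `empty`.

Answer: FAIL

Derivation:
step 1: unify (List c -> List b) ~ ((Int -> Bool) -> (Bool -> a))  [subst: {-} | 1 pending]
  -> decompose arrow: push List c~(Int -> Bool), List b~(Bool -> a)
step 2: unify List c ~ (Int -> Bool)  [subst: {-} | 2 pending]
  clash: List c vs (Int -> Bool)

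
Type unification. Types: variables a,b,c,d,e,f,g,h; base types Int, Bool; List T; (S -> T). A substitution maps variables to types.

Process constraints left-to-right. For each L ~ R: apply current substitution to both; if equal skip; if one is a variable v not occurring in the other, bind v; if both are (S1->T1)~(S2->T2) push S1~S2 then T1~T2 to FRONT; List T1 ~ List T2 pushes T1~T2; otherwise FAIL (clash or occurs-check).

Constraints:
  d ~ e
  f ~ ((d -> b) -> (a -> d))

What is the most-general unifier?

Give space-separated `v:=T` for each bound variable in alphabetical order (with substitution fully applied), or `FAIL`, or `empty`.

step 1: unify d ~ e  [subst: {-} | 1 pending]
  bind d := e
step 2: unify f ~ ((e -> b) -> (a -> e))  [subst: {d:=e} | 0 pending]
  bind f := ((e -> b) -> (a -> e))

Answer: d:=e f:=((e -> b) -> (a -> e))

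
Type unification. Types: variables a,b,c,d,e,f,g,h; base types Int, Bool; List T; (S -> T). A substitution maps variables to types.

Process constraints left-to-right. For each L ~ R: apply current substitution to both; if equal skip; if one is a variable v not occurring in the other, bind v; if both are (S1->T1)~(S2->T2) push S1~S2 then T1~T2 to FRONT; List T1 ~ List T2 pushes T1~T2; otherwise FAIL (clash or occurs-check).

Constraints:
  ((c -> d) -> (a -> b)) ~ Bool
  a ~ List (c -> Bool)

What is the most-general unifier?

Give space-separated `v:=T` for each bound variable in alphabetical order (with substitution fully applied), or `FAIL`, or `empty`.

Answer: FAIL

Derivation:
step 1: unify ((c -> d) -> (a -> b)) ~ Bool  [subst: {-} | 1 pending]
  clash: ((c -> d) -> (a -> b)) vs Bool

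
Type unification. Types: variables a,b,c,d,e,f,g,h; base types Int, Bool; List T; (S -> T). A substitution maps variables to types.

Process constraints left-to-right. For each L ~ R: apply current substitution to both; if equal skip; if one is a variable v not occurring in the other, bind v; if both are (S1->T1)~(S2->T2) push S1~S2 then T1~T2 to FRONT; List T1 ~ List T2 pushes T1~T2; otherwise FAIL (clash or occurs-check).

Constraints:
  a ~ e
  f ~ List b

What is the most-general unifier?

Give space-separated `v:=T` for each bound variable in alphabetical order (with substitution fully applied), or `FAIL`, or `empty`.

step 1: unify a ~ e  [subst: {-} | 1 pending]
  bind a := e
step 2: unify f ~ List b  [subst: {a:=e} | 0 pending]
  bind f := List b

Answer: a:=e f:=List b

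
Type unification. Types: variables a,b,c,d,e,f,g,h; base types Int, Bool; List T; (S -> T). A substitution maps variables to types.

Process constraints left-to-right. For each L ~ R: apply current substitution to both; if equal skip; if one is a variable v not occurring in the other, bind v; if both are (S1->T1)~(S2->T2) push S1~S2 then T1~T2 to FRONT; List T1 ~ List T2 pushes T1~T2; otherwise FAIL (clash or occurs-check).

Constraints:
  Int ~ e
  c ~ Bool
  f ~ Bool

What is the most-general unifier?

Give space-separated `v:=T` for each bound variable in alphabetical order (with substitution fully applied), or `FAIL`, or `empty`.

Answer: c:=Bool e:=Int f:=Bool

Derivation:
step 1: unify Int ~ e  [subst: {-} | 2 pending]
  bind e := Int
step 2: unify c ~ Bool  [subst: {e:=Int} | 1 pending]
  bind c := Bool
step 3: unify f ~ Bool  [subst: {e:=Int, c:=Bool} | 0 pending]
  bind f := Bool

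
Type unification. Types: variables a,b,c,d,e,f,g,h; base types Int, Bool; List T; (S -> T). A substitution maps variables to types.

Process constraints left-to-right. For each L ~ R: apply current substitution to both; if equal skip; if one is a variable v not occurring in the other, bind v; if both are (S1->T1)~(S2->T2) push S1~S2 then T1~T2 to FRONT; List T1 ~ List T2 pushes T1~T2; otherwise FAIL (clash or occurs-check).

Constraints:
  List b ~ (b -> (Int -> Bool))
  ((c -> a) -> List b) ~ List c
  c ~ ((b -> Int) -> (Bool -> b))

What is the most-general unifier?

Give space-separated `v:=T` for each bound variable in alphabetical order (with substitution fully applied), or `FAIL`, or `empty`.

step 1: unify List b ~ (b -> (Int -> Bool))  [subst: {-} | 2 pending]
  clash: List b vs (b -> (Int -> Bool))

Answer: FAIL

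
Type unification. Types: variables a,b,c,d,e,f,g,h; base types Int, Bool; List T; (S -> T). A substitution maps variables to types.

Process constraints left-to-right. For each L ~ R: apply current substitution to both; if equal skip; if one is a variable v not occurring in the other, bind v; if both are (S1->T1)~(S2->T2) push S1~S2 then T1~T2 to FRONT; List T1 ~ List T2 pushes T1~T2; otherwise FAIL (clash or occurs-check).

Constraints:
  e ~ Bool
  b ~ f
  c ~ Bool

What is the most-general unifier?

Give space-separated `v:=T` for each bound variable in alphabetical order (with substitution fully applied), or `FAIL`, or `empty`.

step 1: unify e ~ Bool  [subst: {-} | 2 pending]
  bind e := Bool
step 2: unify b ~ f  [subst: {e:=Bool} | 1 pending]
  bind b := f
step 3: unify c ~ Bool  [subst: {e:=Bool, b:=f} | 0 pending]
  bind c := Bool

Answer: b:=f c:=Bool e:=Bool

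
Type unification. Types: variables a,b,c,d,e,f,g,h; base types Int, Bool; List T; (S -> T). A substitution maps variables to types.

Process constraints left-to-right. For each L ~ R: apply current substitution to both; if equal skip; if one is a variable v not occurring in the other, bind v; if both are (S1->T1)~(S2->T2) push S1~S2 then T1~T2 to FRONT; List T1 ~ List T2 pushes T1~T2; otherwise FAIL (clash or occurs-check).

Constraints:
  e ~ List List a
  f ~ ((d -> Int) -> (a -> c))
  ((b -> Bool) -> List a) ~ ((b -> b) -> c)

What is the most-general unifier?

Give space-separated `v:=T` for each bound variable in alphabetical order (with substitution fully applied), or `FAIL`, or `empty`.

Answer: b:=Bool c:=List a e:=List List a f:=((d -> Int) -> (a -> List a))

Derivation:
step 1: unify e ~ List List a  [subst: {-} | 2 pending]
  bind e := List List a
step 2: unify f ~ ((d -> Int) -> (a -> c))  [subst: {e:=List List a} | 1 pending]
  bind f := ((d -> Int) -> (a -> c))
step 3: unify ((b -> Bool) -> List a) ~ ((b -> b) -> c)  [subst: {e:=List List a, f:=((d -> Int) -> (a -> c))} | 0 pending]
  -> decompose arrow: push (b -> Bool)~(b -> b), List a~c
step 4: unify (b -> Bool) ~ (b -> b)  [subst: {e:=List List a, f:=((d -> Int) -> (a -> c))} | 1 pending]
  -> decompose arrow: push b~b, Bool~b
step 5: unify b ~ b  [subst: {e:=List List a, f:=((d -> Int) -> (a -> c))} | 2 pending]
  -> identical, skip
step 6: unify Bool ~ b  [subst: {e:=List List a, f:=((d -> Int) -> (a -> c))} | 1 pending]
  bind b := Bool
step 7: unify List a ~ c  [subst: {e:=List List a, f:=((d -> Int) -> (a -> c)), b:=Bool} | 0 pending]
  bind c := List a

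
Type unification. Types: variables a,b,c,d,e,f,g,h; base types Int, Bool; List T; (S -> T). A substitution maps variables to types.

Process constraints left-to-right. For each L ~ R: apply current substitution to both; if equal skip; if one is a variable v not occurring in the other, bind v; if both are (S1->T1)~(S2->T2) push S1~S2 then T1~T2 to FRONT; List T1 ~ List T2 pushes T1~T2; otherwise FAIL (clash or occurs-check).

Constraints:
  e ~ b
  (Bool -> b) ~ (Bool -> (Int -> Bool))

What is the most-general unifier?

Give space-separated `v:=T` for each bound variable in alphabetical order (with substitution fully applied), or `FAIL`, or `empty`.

step 1: unify e ~ b  [subst: {-} | 1 pending]
  bind e := b
step 2: unify (Bool -> b) ~ (Bool -> (Int -> Bool))  [subst: {e:=b} | 0 pending]
  -> decompose arrow: push Bool~Bool, b~(Int -> Bool)
step 3: unify Bool ~ Bool  [subst: {e:=b} | 1 pending]
  -> identical, skip
step 4: unify b ~ (Int -> Bool)  [subst: {e:=b} | 0 pending]
  bind b := (Int -> Bool)

Answer: b:=(Int -> Bool) e:=(Int -> Bool)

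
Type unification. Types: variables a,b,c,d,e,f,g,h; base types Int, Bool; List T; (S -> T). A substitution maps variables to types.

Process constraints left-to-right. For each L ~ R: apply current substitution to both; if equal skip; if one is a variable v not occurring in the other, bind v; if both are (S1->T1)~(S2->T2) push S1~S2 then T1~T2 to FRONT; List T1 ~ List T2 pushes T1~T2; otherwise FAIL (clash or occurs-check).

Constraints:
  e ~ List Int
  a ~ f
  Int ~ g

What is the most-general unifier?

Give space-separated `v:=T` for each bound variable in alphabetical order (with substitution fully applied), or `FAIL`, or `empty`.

step 1: unify e ~ List Int  [subst: {-} | 2 pending]
  bind e := List Int
step 2: unify a ~ f  [subst: {e:=List Int} | 1 pending]
  bind a := f
step 3: unify Int ~ g  [subst: {e:=List Int, a:=f} | 0 pending]
  bind g := Int

Answer: a:=f e:=List Int g:=Int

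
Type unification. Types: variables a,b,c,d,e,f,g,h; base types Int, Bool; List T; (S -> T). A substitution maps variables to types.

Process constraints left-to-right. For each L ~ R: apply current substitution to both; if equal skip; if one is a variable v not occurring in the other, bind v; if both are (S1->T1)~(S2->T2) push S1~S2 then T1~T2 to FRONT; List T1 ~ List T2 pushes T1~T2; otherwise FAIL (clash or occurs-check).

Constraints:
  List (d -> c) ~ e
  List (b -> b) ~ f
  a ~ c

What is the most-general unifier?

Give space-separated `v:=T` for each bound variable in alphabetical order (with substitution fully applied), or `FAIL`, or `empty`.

Answer: a:=c e:=List (d -> c) f:=List (b -> b)

Derivation:
step 1: unify List (d -> c) ~ e  [subst: {-} | 2 pending]
  bind e := List (d -> c)
step 2: unify List (b -> b) ~ f  [subst: {e:=List (d -> c)} | 1 pending]
  bind f := List (b -> b)
step 3: unify a ~ c  [subst: {e:=List (d -> c), f:=List (b -> b)} | 0 pending]
  bind a := c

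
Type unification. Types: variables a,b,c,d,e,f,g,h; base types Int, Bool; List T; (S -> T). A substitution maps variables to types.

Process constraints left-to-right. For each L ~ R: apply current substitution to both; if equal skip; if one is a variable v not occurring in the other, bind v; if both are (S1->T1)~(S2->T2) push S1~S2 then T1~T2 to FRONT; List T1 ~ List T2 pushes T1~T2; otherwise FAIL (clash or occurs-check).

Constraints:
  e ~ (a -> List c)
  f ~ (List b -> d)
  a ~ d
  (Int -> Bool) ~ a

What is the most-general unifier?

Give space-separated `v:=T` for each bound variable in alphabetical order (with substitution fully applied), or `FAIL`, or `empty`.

step 1: unify e ~ (a -> List c)  [subst: {-} | 3 pending]
  bind e := (a -> List c)
step 2: unify f ~ (List b -> d)  [subst: {e:=(a -> List c)} | 2 pending]
  bind f := (List b -> d)
step 3: unify a ~ d  [subst: {e:=(a -> List c), f:=(List b -> d)} | 1 pending]
  bind a := d
step 4: unify (Int -> Bool) ~ d  [subst: {e:=(a -> List c), f:=(List b -> d), a:=d} | 0 pending]
  bind d := (Int -> Bool)

Answer: a:=(Int -> Bool) d:=(Int -> Bool) e:=((Int -> Bool) -> List c) f:=(List b -> (Int -> Bool))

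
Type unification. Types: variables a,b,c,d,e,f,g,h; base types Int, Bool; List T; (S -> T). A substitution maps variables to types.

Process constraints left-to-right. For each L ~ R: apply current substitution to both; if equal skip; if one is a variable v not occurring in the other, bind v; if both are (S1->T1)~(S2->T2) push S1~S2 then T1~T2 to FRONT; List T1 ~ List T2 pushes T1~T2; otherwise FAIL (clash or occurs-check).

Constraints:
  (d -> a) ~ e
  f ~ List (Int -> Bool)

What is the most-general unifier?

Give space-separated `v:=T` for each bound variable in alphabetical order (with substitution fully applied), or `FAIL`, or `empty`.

step 1: unify (d -> a) ~ e  [subst: {-} | 1 pending]
  bind e := (d -> a)
step 2: unify f ~ List (Int -> Bool)  [subst: {e:=(d -> a)} | 0 pending]
  bind f := List (Int -> Bool)

Answer: e:=(d -> a) f:=List (Int -> Bool)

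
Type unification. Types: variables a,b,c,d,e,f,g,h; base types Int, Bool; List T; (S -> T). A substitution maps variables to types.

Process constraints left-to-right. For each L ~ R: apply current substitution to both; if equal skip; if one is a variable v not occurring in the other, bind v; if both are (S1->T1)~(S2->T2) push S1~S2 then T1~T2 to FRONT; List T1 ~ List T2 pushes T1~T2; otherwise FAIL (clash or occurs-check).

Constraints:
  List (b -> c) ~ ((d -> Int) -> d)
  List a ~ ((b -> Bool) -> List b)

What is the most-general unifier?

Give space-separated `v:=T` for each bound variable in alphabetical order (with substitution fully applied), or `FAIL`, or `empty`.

step 1: unify List (b -> c) ~ ((d -> Int) -> d)  [subst: {-} | 1 pending]
  clash: List (b -> c) vs ((d -> Int) -> d)

Answer: FAIL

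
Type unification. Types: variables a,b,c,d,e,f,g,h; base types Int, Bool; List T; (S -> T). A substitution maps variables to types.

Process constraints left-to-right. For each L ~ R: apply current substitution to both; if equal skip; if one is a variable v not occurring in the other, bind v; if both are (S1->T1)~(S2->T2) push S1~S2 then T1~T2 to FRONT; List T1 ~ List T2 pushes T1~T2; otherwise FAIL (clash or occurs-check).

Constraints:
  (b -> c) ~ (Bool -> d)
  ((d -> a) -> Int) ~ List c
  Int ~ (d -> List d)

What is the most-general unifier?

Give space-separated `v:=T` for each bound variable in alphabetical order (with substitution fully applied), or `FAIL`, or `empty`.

step 1: unify (b -> c) ~ (Bool -> d)  [subst: {-} | 2 pending]
  -> decompose arrow: push b~Bool, c~d
step 2: unify b ~ Bool  [subst: {-} | 3 pending]
  bind b := Bool
step 3: unify c ~ d  [subst: {b:=Bool} | 2 pending]
  bind c := d
step 4: unify ((d -> a) -> Int) ~ List d  [subst: {b:=Bool, c:=d} | 1 pending]
  clash: ((d -> a) -> Int) vs List d

Answer: FAIL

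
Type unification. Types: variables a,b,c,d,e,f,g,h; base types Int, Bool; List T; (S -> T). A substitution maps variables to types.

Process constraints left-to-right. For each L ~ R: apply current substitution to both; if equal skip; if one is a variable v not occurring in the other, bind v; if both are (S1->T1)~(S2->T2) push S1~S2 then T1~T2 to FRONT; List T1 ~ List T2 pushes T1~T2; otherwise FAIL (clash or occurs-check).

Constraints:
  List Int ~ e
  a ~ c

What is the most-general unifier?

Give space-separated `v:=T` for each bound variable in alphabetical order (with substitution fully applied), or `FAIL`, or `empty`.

step 1: unify List Int ~ e  [subst: {-} | 1 pending]
  bind e := List Int
step 2: unify a ~ c  [subst: {e:=List Int} | 0 pending]
  bind a := c

Answer: a:=c e:=List Int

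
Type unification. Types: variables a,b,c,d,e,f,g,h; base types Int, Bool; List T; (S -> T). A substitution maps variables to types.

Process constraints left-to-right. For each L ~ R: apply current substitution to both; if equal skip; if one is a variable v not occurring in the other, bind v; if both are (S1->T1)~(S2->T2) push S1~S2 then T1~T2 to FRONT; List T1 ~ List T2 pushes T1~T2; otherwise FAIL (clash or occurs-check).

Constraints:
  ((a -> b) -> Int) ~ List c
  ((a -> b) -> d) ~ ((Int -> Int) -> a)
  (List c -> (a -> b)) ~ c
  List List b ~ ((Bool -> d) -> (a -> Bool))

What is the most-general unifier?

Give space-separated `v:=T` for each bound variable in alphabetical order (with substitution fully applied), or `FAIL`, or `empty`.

Answer: FAIL

Derivation:
step 1: unify ((a -> b) -> Int) ~ List c  [subst: {-} | 3 pending]
  clash: ((a -> b) -> Int) vs List c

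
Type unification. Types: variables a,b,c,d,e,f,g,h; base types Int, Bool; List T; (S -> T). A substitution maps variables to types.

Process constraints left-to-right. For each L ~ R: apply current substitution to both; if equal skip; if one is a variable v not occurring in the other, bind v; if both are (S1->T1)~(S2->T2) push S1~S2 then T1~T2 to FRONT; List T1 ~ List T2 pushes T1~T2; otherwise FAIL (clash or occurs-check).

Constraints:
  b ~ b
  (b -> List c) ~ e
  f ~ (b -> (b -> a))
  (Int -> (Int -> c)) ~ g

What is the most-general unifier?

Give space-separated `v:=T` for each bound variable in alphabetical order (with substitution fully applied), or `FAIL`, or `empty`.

step 1: unify b ~ b  [subst: {-} | 3 pending]
  -> identical, skip
step 2: unify (b -> List c) ~ e  [subst: {-} | 2 pending]
  bind e := (b -> List c)
step 3: unify f ~ (b -> (b -> a))  [subst: {e:=(b -> List c)} | 1 pending]
  bind f := (b -> (b -> a))
step 4: unify (Int -> (Int -> c)) ~ g  [subst: {e:=(b -> List c), f:=(b -> (b -> a))} | 0 pending]
  bind g := (Int -> (Int -> c))

Answer: e:=(b -> List c) f:=(b -> (b -> a)) g:=(Int -> (Int -> c))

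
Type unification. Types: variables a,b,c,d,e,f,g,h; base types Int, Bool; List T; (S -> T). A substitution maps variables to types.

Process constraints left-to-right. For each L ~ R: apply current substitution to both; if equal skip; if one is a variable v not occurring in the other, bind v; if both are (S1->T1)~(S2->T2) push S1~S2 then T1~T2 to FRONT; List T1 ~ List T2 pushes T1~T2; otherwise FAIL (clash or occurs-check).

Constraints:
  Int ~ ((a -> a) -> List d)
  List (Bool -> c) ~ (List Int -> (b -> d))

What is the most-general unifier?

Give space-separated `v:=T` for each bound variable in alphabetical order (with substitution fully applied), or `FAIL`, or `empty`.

Answer: FAIL

Derivation:
step 1: unify Int ~ ((a -> a) -> List d)  [subst: {-} | 1 pending]
  clash: Int vs ((a -> a) -> List d)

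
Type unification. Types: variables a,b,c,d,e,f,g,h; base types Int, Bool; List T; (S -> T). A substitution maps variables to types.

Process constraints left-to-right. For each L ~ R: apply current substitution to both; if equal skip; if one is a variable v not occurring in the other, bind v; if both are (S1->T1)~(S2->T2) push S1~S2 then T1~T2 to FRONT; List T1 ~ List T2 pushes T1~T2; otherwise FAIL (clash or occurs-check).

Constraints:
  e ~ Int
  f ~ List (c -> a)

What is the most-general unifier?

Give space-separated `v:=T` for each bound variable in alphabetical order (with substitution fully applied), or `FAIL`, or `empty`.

step 1: unify e ~ Int  [subst: {-} | 1 pending]
  bind e := Int
step 2: unify f ~ List (c -> a)  [subst: {e:=Int} | 0 pending]
  bind f := List (c -> a)

Answer: e:=Int f:=List (c -> a)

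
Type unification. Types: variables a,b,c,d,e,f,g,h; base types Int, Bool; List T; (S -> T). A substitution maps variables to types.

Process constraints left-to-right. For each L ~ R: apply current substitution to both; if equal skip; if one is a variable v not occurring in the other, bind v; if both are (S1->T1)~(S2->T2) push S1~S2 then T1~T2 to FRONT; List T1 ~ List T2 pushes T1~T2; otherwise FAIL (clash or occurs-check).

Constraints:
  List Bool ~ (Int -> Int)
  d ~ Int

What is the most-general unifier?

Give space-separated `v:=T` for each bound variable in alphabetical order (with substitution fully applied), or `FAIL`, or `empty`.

Answer: FAIL

Derivation:
step 1: unify List Bool ~ (Int -> Int)  [subst: {-} | 1 pending]
  clash: List Bool vs (Int -> Int)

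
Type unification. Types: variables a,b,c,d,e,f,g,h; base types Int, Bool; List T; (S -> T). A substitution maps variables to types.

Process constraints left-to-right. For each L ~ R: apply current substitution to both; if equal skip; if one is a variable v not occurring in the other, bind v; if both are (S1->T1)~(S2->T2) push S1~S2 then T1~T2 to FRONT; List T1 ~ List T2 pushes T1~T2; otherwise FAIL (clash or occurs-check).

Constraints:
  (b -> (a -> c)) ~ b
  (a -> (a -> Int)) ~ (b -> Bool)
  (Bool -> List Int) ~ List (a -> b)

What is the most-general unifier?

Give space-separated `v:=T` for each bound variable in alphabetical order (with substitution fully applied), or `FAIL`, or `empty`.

Answer: FAIL

Derivation:
step 1: unify (b -> (a -> c)) ~ b  [subst: {-} | 2 pending]
  occurs-check fail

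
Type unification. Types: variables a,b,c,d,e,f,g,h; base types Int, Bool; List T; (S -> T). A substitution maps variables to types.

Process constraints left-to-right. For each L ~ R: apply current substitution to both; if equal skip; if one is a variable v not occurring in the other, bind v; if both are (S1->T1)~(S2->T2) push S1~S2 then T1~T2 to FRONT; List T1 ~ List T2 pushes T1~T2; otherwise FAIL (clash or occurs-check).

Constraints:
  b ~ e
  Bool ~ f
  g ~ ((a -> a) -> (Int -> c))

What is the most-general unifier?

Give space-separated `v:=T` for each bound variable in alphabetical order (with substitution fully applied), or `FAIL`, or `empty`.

step 1: unify b ~ e  [subst: {-} | 2 pending]
  bind b := e
step 2: unify Bool ~ f  [subst: {b:=e} | 1 pending]
  bind f := Bool
step 3: unify g ~ ((a -> a) -> (Int -> c))  [subst: {b:=e, f:=Bool} | 0 pending]
  bind g := ((a -> a) -> (Int -> c))

Answer: b:=e f:=Bool g:=((a -> a) -> (Int -> c))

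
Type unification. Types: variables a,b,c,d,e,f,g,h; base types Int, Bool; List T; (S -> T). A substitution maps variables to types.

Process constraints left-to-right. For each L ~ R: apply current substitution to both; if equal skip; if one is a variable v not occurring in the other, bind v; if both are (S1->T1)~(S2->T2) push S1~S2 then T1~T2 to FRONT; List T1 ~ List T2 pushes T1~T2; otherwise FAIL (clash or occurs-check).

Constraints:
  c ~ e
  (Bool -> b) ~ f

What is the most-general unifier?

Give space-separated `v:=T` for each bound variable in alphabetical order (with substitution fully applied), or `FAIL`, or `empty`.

Answer: c:=e f:=(Bool -> b)

Derivation:
step 1: unify c ~ e  [subst: {-} | 1 pending]
  bind c := e
step 2: unify (Bool -> b) ~ f  [subst: {c:=e} | 0 pending]
  bind f := (Bool -> b)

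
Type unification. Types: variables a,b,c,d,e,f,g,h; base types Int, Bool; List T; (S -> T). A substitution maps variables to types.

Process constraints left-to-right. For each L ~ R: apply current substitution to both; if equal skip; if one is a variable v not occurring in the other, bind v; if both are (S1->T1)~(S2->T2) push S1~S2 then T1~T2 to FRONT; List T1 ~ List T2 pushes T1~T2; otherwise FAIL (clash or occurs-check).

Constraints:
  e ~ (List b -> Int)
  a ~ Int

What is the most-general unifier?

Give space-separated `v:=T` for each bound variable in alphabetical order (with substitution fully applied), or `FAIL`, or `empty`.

Answer: a:=Int e:=(List b -> Int)

Derivation:
step 1: unify e ~ (List b -> Int)  [subst: {-} | 1 pending]
  bind e := (List b -> Int)
step 2: unify a ~ Int  [subst: {e:=(List b -> Int)} | 0 pending]
  bind a := Int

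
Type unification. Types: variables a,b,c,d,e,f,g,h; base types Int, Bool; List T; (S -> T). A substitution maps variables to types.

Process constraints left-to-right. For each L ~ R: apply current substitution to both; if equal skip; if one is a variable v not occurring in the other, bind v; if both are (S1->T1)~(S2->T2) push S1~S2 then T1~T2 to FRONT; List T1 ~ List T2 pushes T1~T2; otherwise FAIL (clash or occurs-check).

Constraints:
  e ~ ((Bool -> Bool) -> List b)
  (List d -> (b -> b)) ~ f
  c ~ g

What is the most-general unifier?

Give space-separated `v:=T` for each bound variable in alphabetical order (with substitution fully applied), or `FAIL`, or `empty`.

step 1: unify e ~ ((Bool -> Bool) -> List b)  [subst: {-} | 2 pending]
  bind e := ((Bool -> Bool) -> List b)
step 2: unify (List d -> (b -> b)) ~ f  [subst: {e:=((Bool -> Bool) -> List b)} | 1 pending]
  bind f := (List d -> (b -> b))
step 3: unify c ~ g  [subst: {e:=((Bool -> Bool) -> List b), f:=(List d -> (b -> b))} | 0 pending]
  bind c := g

Answer: c:=g e:=((Bool -> Bool) -> List b) f:=(List d -> (b -> b))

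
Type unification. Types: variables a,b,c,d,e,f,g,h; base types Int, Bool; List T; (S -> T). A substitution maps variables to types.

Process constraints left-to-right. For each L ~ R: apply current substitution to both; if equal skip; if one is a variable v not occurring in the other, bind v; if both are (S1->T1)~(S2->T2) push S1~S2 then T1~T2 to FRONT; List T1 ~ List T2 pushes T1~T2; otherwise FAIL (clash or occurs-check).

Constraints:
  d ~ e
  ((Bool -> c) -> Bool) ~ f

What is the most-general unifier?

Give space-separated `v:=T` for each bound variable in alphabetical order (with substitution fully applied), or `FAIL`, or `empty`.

Answer: d:=e f:=((Bool -> c) -> Bool)

Derivation:
step 1: unify d ~ e  [subst: {-} | 1 pending]
  bind d := e
step 2: unify ((Bool -> c) -> Bool) ~ f  [subst: {d:=e} | 0 pending]
  bind f := ((Bool -> c) -> Bool)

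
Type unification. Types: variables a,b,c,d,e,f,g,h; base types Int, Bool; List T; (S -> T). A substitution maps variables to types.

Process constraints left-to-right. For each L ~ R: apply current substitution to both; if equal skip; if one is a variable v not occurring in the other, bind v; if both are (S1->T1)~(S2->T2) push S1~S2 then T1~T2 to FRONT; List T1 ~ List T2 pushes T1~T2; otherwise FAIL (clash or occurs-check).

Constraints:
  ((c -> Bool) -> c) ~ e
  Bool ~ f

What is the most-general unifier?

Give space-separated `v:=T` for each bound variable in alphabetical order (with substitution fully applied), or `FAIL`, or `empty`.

step 1: unify ((c -> Bool) -> c) ~ e  [subst: {-} | 1 pending]
  bind e := ((c -> Bool) -> c)
step 2: unify Bool ~ f  [subst: {e:=((c -> Bool) -> c)} | 0 pending]
  bind f := Bool

Answer: e:=((c -> Bool) -> c) f:=Bool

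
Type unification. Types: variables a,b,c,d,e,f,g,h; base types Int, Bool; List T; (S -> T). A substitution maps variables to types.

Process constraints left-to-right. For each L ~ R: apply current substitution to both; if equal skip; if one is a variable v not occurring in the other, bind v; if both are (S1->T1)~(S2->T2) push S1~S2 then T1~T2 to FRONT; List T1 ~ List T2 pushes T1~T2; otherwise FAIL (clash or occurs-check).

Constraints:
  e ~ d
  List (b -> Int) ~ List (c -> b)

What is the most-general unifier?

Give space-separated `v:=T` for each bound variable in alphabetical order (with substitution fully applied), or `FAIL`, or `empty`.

Answer: b:=Int c:=Int e:=d

Derivation:
step 1: unify e ~ d  [subst: {-} | 1 pending]
  bind e := d
step 2: unify List (b -> Int) ~ List (c -> b)  [subst: {e:=d} | 0 pending]
  -> decompose List: push (b -> Int)~(c -> b)
step 3: unify (b -> Int) ~ (c -> b)  [subst: {e:=d} | 0 pending]
  -> decompose arrow: push b~c, Int~b
step 4: unify b ~ c  [subst: {e:=d} | 1 pending]
  bind b := c
step 5: unify Int ~ c  [subst: {e:=d, b:=c} | 0 pending]
  bind c := Int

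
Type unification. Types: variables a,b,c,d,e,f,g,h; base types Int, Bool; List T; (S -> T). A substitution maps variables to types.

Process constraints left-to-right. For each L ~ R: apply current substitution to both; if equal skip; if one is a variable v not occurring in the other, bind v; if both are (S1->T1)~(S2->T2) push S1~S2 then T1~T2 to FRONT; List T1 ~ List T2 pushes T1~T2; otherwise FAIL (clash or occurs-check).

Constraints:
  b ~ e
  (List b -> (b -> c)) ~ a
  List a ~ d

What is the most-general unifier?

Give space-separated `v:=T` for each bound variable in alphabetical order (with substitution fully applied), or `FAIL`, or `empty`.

step 1: unify b ~ e  [subst: {-} | 2 pending]
  bind b := e
step 2: unify (List e -> (e -> c)) ~ a  [subst: {b:=e} | 1 pending]
  bind a := (List e -> (e -> c))
step 3: unify List (List e -> (e -> c)) ~ d  [subst: {b:=e, a:=(List e -> (e -> c))} | 0 pending]
  bind d := List (List e -> (e -> c))

Answer: a:=(List e -> (e -> c)) b:=e d:=List (List e -> (e -> c))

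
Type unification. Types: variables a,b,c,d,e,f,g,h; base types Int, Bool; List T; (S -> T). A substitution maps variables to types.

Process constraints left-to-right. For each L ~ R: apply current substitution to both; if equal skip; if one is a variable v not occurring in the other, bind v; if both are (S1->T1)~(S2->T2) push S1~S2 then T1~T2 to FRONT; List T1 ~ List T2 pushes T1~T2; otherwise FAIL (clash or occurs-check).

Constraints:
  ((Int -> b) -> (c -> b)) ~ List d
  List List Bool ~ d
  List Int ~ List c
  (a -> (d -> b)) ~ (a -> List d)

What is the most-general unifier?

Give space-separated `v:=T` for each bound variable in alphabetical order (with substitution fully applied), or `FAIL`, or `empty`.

Answer: FAIL

Derivation:
step 1: unify ((Int -> b) -> (c -> b)) ~ List d  [subst: {-} | 3 pending]
  clash: ((Int -> b) -> (c -> b)) vs List d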